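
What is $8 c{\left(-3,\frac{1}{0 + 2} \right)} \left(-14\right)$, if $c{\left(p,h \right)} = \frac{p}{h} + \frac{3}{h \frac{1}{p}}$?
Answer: $2688$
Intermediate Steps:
$c{\left(p,h \right)} = \frac{4 p}{h}$ ($c{\left(p,h \right)} = \frac{p}{h} + 3 \frac{p}{h} = \frac{p}{h} + \frac{3 p}{h} = \frac{4 p}{h}$)
$8 c{\left(-3,\frac{1}{0 + 2} \right)} \left(-14\right) = 8 \cdot 4 \left(-3\right) \frac{1}{\frac{1}{0 + 2}} \left(-14\right) = 8 \cdot 4 \left(-3\right) \frac{1}{\frac{1}{2}} \left(-14\right) = 8 \cdot 4 \left(-3\right) 2 \left(-14\right) = 8 \left(-24\right) \left(-14\right) = \left(-192\right) \left(-14\right) = 2688$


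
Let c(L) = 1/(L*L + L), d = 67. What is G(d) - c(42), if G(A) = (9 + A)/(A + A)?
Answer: 68561/121002 ≈ 0.56661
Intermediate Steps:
G(A) = (9 + A)/(2*A) (G(A) = (9 + A)/((2*A)) = (9 + A)*(1/(2*A)) = (9 + A)/(2*A))
c(L) = 1/(L + L**2) (c(L) = 1/(L**2 + L) = 1/(L + L**2))
G(d) - c(42) = (1/2)*(9 + 67)/67 - 1/(42*(1 + 42)) = (1/2)*(1/67)*76 - 1/(42*43) = 38/67 - 1/(42*43) = 38/67 - 1*1/1806 = 38/67 - 1/1806 = 68561/121002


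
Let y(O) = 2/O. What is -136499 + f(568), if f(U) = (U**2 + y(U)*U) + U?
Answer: 186695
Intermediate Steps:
f(U) = 2 + U + U**2 (f(U) = (U**2 + (2/U)*U) + U = (U**2 + 2) + U = (2 + U**2) + U = 2 + U + U**2)
-136499 + f(568) = -136499 + (2 + 568*(1 + 568)) = -136499 + (2 + 568*569) = -136499 + (2 + 323192) = -136499 + 323194 = 186695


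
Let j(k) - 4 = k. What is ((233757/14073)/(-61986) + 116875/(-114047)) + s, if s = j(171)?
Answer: 1923128656483969/11054055883774 ≈ 173.97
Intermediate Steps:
j(k) = 4 + k
s = 175 (s = 4 + 171 = 175)
((233757/14073)/(-61986) + 116875/(-114047)) + s = ((233757/14073)/(-61986) + 116875/(-114047)) + 175 = ((233757*(1/14073))*(-1/61986) + 116875*(-1/114047)) + 175 = ((77919/4691)*(-1/61986) - 116875/114047) + 175 = (-25973/96925442 - 116875/114047) + 175 = -11331123176481/11054055883774 + 175 = 1923128656483969/11054055883774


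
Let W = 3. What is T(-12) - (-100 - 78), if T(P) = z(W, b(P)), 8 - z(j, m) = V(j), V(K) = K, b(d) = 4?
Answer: 183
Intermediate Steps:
z(j, m) = 8 - j
T(P) = 5 (T(P) = 8 - 1*3 = 8 - 3 = 5)
T(-12) - (-100 - 78) = 5 - (-100 - 78) = 5 - 1*(-178) = 5 + 178 = 183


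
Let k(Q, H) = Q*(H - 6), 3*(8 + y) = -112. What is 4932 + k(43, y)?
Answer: 8174/3 ≈ 2724.7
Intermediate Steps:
y = -136/3 (y = -8 + (⅓)*(-112) = -8 - 112/3 = -136/3 ≈ -45.333)
k(Q, H) = Q*(-6 + H)
4932 + k(43, y) = 4932 + 43*(-6 - 136/3) = 4932 + 43*(-154/3) = 4932 - 6622/3 = 8174/3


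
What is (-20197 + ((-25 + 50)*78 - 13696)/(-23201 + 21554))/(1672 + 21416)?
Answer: -2557901/2925072 ≈ -0.87447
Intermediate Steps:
(-20197 + ((-25 + 50)*78 - 13696)/(-23201 + 21554))/(1672 + 21416) = (-20197 + (25*78 - 13696)/(-1647))/23088 = (-20197 + (1950 - 13696)*(-1/1647))*(1/23088) = (-20197 - 11746*(-1/1647))*(1/23088) = (-20197 + 11746/1647)*(1/23088) = -33252713/1647*1/23088 = -2557901/2925072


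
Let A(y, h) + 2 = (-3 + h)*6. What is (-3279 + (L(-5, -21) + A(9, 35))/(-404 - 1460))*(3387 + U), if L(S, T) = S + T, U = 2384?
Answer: -8818405405/466 ≈ -1.8924e+7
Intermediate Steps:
A(y, h) = -20 + 6*h (A(y, h) = -2 + (-3 + h)*6 = -2 + (-18 + 6*h) = -20 + 6*h)
(-3279 + (L(-5, -21) + A(9, 35))/(-404 - 1460))*(3387 + U) = (-3279 + ((-5 - 21) + (-20 + 6*35))/(-404 - 1460))*(3387 + 2384) = (-3279 + (-26 + (-20 + 210))/(-1864))*5771 = (-3279 + (-26 + 190)*(-1/1864))*5771 = (-3279 + 164*(-1/1864))*5771 = (-3279 - 41/466)*5771 = -1528055/466*5771 = -8818405405/466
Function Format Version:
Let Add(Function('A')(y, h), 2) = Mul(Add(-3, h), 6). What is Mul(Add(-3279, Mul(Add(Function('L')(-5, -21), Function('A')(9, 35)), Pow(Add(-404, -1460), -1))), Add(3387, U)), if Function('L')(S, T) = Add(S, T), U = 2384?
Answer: Rational(-8818405405, 466) ≈ -1.8924e+7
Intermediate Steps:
Function('A')(y, h) = Add(-20, Mul(6, h)) (Function('A')(y, h) = Add(-2, Mul(Add(-3, h), 6)) = Add(-2, Add(-18, Mul(6, h))) = Add(-20, Mul(6, h)))
Mul(Add(-3279, Mul(Add(Function('L')(-5, -21), Function('A')(9, 35)), Pow(Add(-404, -1460), -1))), Add(3387, U)) = Mul(Add(-3279, Mul(Add(Add(-5, -21), Add(-20, Mul(6, 35))), Pow(Add(-404, -1460), -1))), Add(3387, 2384)) = Mul(Add(-3279, Mul(Add(-26, Add(-20, 210)), Pow(-1864, -1))), 5771) = Mul(Add(-3279, Mul(Add(-26, 190), Rational(-1, 1864))), 5771) = Mul(Add(-3279, Mul(164, Rational(-1, 1864))), 5771) = Mul(Add(-3279, Rational(-41, 466)), 5771) = Mul(Rational(-1528055, 466), 5771) = Rational(-8818405405, 466)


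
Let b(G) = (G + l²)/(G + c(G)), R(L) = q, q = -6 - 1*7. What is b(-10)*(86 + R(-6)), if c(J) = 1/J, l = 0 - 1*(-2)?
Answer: 4380/101 ≈ 43.366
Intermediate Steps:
l = 2 (l = 0 + 2 = 2)
q = -13 (q = -6 - 7 = -13)
R(L) = -13
b(G) = (4 + G)/(G + 1/G) (b(G) = (G + 2²)/(G + 1/G) = (G + 4)/(G + 1/G) = (4 + G)/(G + 1/G))
b(-10)*(86 + R(-6)) = (-10*(4 - 10)/(1 + (-10)²))*(86 - 13) = -10*(-6)/(1 + 100)*73 = -10*(-6)/101*73 = -10*1/101*(-6)*73 = (60/101)*73 = 4380/101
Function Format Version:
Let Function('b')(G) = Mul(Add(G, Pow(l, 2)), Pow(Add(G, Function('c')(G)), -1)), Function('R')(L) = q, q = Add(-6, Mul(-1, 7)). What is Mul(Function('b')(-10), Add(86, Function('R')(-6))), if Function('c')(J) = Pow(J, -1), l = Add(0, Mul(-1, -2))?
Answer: Rational(4380, 101) ≈ 43.366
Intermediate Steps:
l = 2 (l = Add(0, 2) = 2)
q = -13 (q = Add(-6, -7) = -13)
Function('R')(L) = -13
Function('b')(G) = Mul(Pow(Add(G, Pow(G, -1)), -1), Add(4, G)) (Function('b')(G) = Mul(Add(G, Pow(2, 2)), Pow(Add(G, Pow(G, -1)), -1)) = Mul(Add(G, 4), Pow(Add(G, Pow(G, -1)), -1)) = Mul(Add(4, G), Pow(Add(G, Pow(G, -1)), -1)) = Mul(Pow(Add(G, Pow(G, -1)), -1), Add(4, G)))
Mul(Function('b')(-10), Add(86, Function('R')(-6))) = Mul(Mul(-10, Pow(Add(1, Pow(-10, 2)), -1), Add(4, -10)), Add(86, -13)) = Mul(Mul(-10, Pow(Add(1, 100), -1), -6), 73) = Mul(Mul(-10, Pow(101, -1), -6), 73) = Mul(Mul(-10, Rational(1, 101), -6), 73) = Mul(Rational(60, 101), 73) = Rational(4380, 101)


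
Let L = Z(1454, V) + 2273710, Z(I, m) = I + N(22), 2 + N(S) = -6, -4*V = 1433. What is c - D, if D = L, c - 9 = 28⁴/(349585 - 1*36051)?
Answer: -356667662421/156767 ≈ -2.2751e+6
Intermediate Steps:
V = -1433/4 (V = -¼*1433 = -1433/4 ≈ -358.25)
N(S) = -8 (N(S) = -2 - 6 = -8)
Z(I, m) = -8 + I (Z(I, m) = I - 8 = -8 + I)
L = 2275156 (L = (-8 + 1454) + 2273710 = 1446 + 2273710 = 2275156)
c = 1718231/156767 (c = 9 + 28⁴/(349585 - 1*36051) = 9 + 614656/(349585 - 36051) = 9 + 614656/313534 = 9 + 614656*(1/313534) = 9 + 307328/156767 = 1718231/156767 ≈ 10.960)
D = 2275156
c - D = 1718231/156767 - 1*2275156 = 1718231/156767 - 2275156 = -356667662421/156767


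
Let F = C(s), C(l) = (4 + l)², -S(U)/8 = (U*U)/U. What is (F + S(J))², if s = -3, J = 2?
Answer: 225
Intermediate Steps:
S(U) = -8*U (S(U) = -8*U*U/U = -8*U²/U = -8*U)
F = 1 (F = (4 - 3)² = 1² = 1)
(F + S(J))² = (1 - 8*2)² = (1 - 16)² = (-15)² = 225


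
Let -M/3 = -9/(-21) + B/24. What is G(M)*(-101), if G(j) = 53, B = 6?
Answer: -5353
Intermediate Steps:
M = -57/28 (M = -3*(-9/(-21) + 6/24) = -3*(-9*(-1/21) + 6*(1/24)) = -3*(3/7 + ¼) = -3*19/28 = -57/28 ≈ -2.0357)
G(M)*(-101) = 53*(-101) = -5353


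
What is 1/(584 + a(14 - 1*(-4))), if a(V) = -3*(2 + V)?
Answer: 1/524 ≈ 0.0019084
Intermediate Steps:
a(V) = -6 - 3*V
1/(584 + a(14 - 1*(-4))) = 1/(584 + (-6 - 3*(14 - 1*(-4)))) = 1/(584 + (-6 - 3*(14 + 4))) = 1/(584 + (-6 - 3*18)) = 1/(584 + (-6 - 54)) = 1/(584 - 60) = 1/524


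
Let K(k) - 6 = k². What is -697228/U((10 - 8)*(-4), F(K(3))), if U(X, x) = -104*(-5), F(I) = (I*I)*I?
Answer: -174307/130 ≈ -1340.8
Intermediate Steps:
K(k) = 6 + k²
F(I) = I³ (F(I) = I²*I = I³)
U(X, x) = 520
-697228/U((10 - 8)*(-4), F(K(3))) = -697228/520 = -697228*1/520 = -174307/130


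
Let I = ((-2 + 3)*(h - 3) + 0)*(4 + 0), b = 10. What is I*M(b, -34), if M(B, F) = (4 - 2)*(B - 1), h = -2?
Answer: -360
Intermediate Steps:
M(B, F) = -2 + 2*B (M(B, F) = 2*(-1 + B) = -2 + 2*B)
I = -20 (I = ((-2 + 3)*(-2 - 3) + 0)*(4 + 0) = (1*(-5) + 0)*4 = (-5 + 0)*4 = -5*4 = -20)
I*M(b, -34) = -20*(-2 + 2*10) = -20*(-2 + 20) = -20*18 = -360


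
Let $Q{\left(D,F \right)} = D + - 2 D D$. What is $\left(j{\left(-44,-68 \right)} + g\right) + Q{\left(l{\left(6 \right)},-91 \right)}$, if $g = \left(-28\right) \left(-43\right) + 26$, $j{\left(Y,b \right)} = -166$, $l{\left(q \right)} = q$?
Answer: $998$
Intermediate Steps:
$Q{\left(D,F \right)} = D - 2 D^{2}$
$g = 1230$ ($g = 1204 + 26 = 1230$)
$\left(j{\left(-44,-68 \right)} + g\right) + Q{\left(l{\left(6 \right)},-91 \right)} = \left(-166 + 1230\right) + 6 \left(1 - 12\right) = 1064 + 6 \left(1 - 12\right) = 1064 + 6 \left(-11\right) = 1064 - 66 = 998$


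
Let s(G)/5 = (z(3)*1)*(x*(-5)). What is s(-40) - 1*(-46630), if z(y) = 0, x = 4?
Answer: 46630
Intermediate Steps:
s(G) = 0 (s(G) = 5*((0*1)*(4*(-5))) = 5*(0*(-20)) = 5*0 = 0)
s(-40) - 1*(-46630) = 0 - 1*(-46630) = 0 + 46630 = 46630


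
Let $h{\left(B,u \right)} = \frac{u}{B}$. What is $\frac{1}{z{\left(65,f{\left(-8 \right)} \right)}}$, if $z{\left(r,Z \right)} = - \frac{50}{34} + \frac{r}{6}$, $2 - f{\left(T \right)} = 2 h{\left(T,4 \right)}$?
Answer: $\frac{102}{955} \approx 0.10681$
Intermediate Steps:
$f{\left(T \right)} = 2 - \frac{8}{T}$ ($f{\left(T \right)} = 2 - 2 \frac{4}{T} = 2 - \frac{8}{T}$)
$z{\left(r,Z \right)} = - \frac{25}{17} + \frac{r}{6}$ ($z{\left(r,Z \right)} = \left(-50\right) \frac{1}{34} + r \frac{1}{6} = - \frac{25}{17} + \frac{r}{6}$)
$\frac{1}{z{\left(65,f{\left(-8 \right)} \right)}} = \frac{1}{- \frac{25}{17} + \frac{1}{6} \cdot 65} = \frac{1}{- \frac{25}{17} + \frac{65}{6}} = \frac{1}{\frac{955}{102}} = \frac{102}{955}$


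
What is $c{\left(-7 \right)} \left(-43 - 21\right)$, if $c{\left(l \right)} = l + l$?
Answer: $896$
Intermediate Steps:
$c{\left(l \right)} = 2 l$
$c{\left(-7 \right)} \left(-43 - 21\right) = 2 \left(-7\right) \left(-43 - 21\right) = \left(-14\right) \left(-64\right) = 896$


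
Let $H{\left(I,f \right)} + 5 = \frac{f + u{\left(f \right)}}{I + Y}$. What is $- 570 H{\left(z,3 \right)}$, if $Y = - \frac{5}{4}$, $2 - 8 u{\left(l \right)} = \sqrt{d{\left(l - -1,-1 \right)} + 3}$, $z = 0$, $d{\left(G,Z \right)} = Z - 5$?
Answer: $4332 - 57 i \sqrt{3} \approx 4332.0 - 98.727 i$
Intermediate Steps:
$d{\left(G,Z \right)} = -5 + Z$
$u{\left(l \right)} = \frac{1}{4} - \frac{i \sqrt{3}}{8}$ ($u{\left(l \right)} = \frac{1}{4} - \frac{\sqrt{\left(-5 - 1\right) + 3}}{8} = \frac{1}{4} - \frac{\sqrt{-6 + 3}}{8} = \frac{1}{4} - \frac{\sqrt{-3}}{8} = \frac{1}{4} - \frac{i \sqrt{3}}{8}$)
$Y = - \frac{5}{4}$ ($Y = \left(-5\right) \frac{1}{4} = - \frac{5}{4} \approx -1.25$)
$H{\left(I,f \right)} = -5 + \frac{\frac{1}{4} + f - \frac{i \sqrt{3}}{8}}{- \frac{5}{4} + I}$ ($H{\left(I,f \right)} = -5 + \frac{f + \left(\frac{1}{4} - \frac{i \sqrt{3}}{8}\right)}{I - \frac{5}{4}} = -5 + \frac{\frac{1}{4} + f - \frac{i \sqrt{3}}{8}}{- \frac{5}{4} + I}$)
$- 570 H{\left(z,3 \right)} = - 570 \frac{52 - 0 + 8 \cdot 3 - i \sqrt{3}}{2 \left(-5 + 4 \cdot 0\right)} = - 570 \frac{52 + 0 + 24 - i \sqrt{3}}{2 \left(-5 + 0\right)} = - 570 \frac{76 - i \sqrt{3}}{2 \left(-5\right)} = - 570 \cdot \frac{1}{2} \left(- \frac{1}{5}\right) \left(76 - i \sqrt{3}\right) = - 570 \left(- \frac{38}{5} + \frac{i \sqrt{3}}{10}\right) = 4332 - 57 i \sqrt{3}$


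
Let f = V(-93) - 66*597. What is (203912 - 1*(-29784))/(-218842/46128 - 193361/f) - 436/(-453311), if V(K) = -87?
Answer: 10720518557289920604/6988657155565 ≈ 1.5340e+6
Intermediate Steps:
f = -39489 (f = -87 - 66*597 = -87 - 1*39402 = -87 - 39402 = -39489)
(203912 - 1*(-29784))/(-218842/46128 - 193361/f) - 436/(-453311) = (203912 - 1*(-29784))/(-218842/46128 - 193361/(-39489)) - 436/(-453311) = (203912 + 29784)/(-218842*1/46128 - 193361*(-1/39489)) - 436*(-1/453311) = 233696/(-109421/23064 + 193361/39489) + 436/453311 = 233696/(15416915/101197144) + 436/453311 = 233696*(101197144/15416915) + 436/453311 = 23649367764224/15416915 + 436/453311 = 10720518557289920604/6988657155565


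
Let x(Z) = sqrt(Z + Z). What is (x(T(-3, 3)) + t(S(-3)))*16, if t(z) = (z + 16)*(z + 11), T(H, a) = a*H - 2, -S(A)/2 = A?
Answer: 5984 + 16*I*sqrt(22) ≈ 5984.0 + 75.047*I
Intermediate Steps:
S(A) = -2*A
T(H, a) = -2 + H*a (T(H, a) = H*a - 2 = -2 + H*a)
x(Z) = sqrt(2)*sqrt(Z) (x(Z) = sqrt(2*Z) = sqrt(2)*sqrt(Z))
t(z) = (11 + z)*(16 + z) (t(z) = (16 + z)*(11 + z) = (11 + z)*(16 + z))
(x(T(-3, 3)) + t(S(-3)))*16 = (sqrt(2)*sqrt(-2 - 3*3) + (176 + (-2*(-3))**2 + 27*(-2*(-3))))*16 = (sqrt(2)*sqrt(-2 - 9) + (176 + 6**2 + 27*6))*16 = (sqrt(2)*sqrt(-11) + (176 + 36 + 162))*16 = (sqrt(2)*(I*sqrt(11)) + 374)*16 = (I*sqrt(22) + 374)*16 = (374 + I*sqrt(22))*16 = 5984 + 16*I*sqrt(22)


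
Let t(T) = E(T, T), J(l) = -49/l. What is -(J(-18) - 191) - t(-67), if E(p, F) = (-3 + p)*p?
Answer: -81031/18 ≈ -4501.7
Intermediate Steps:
E(p, F) = p*(-3 + p)
t(T) = T*(-3 + T)
-(J(-18) - 191) - t(-67) = -(-49/(-18) - 191) - (-67)*(-3 - 67) = -(-49*(-1/18) - 191) - (-67)*(-70) = -(49/18 - 191) - 1*4690 = -1*(-3389/18) - 4690 = 3389/18 - 4690 = -81031/18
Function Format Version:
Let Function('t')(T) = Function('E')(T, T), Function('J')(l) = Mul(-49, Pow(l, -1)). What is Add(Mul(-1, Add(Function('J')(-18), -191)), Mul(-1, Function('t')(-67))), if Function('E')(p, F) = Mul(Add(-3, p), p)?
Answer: Rational(-81031, 18) ≈ -4501.7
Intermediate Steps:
Function('E')(p, F) = Mul(p, Add(-3, p))
Function('t')(T) = Mul(T, Add(-3, T))
Add(Mul(-1, Add(Function('J')(-18), -191)), Mul(-1, Function('t')(-67))) = Add(Mul(-1, Add(Mul(-49, Pow(-18, -1)), -191)), Mul(-1, Mul(-67, Add(-3, -67)))) = Add(Mul(-1, Add(Mul(-49, Rational(-1, 18)), -191)), Mul(-1, Mul(-67, -70))) = Add(Mul(-1, Add(Rational(49, 18), -191)), Mul(-1, 4690)) = Add(Mul(-1, Rational(-3389, 18)), -4690) = Add(Rational(3389, 18), -4690) = Rational(-81031, 18)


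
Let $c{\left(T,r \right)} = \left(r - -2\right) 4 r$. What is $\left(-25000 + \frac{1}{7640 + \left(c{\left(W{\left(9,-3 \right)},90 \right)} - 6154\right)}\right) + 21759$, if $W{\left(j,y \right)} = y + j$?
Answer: $- \frac{112158045}{34606} \approx -3241.0$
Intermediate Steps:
$W{\left(j,y \right)} = j + y$
$c{\left(T,r \right)} = r \left(8 + 4 r\right)$ ($c{\left(T,r \right)} = \left(r + 2\right) 4 r = \left(2 + r\right) 4 r = \left(8 + 4 r\right) r = r \left(8 + 4 r\right)$)
$\left(-25000 + \frac{1}{7640 + \left(c{\left(W{\left(9,-3 \right)},90 \right)} - 6154\right)}\right) + 21759 = \left(-25000 + \frac{1}{7640 - \left(6154 - 360 \left(2 + 90\right)\right)}\right) + 21759 = \left(-25000 + \frac{1}{7640 - \left(6154 - 33120\right)}\right) + 21759 = \left(-25000 + \frac{1}{7640 + \left(33120 - 6154\right)}\right) + 21759 = \left(-25000 + \frac{1}{7640 + 26966}\right) + 21759 = \left(-25000 + \frac{1}{34606}\right) + 21759 = - \frac{865149999}{34606} + 21759 = - \frac{112158045}{34606}$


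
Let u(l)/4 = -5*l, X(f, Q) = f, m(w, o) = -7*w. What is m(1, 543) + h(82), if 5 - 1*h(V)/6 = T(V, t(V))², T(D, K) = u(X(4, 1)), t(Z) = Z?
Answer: -38377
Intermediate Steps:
u(l) = -20*l (u(l) = 4*(-5*l) = -20*l)
T(D, K) = -80 (T(D, K) = -20*4 = -80)
h(V) = -38370 (h(V) = 30 - 6*(-80)² = 30 - 6*6400 = 30 - 38400 = -38370)
m(1, 543) + h(82) = -7*1 - 38370 = -7 - 38370 = -38377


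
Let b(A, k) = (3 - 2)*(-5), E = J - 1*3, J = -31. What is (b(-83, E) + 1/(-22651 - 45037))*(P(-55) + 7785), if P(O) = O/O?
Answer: -1317550813/33844 ≈ -38930.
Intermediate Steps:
P(O) = 1
E = -34 (E = -31 - 1*3 = -31 - 3 = -34)
b(A, k) = -5 (b(A, k) = 1*(-5) = -5)
(b(-83, E) + 1/(-22651 - 45037))*(P(-55) + 7785) = (-5 + 1/(-22651 - 45037))*(1 + 7785) = (-5 + 1/(-67688))*7786 = (-5 - 1/67688)*7786 = -338441/67688*7786 = -1317550813/33844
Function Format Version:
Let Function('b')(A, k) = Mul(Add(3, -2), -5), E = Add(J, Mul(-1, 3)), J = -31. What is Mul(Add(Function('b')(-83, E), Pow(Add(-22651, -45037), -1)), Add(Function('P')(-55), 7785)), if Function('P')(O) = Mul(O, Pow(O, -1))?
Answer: Rational(-1317550813, 33844) ≈ -38930.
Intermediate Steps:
Function('P')(O) = 1
E = -34 (E = Add(-31, Mul(-1, 3)) = Add(-31, -3) = -34)
Function('b')(A, k) = -5 (Function('b')(A, k) = Mul(1, -5) = -5)
Mul(Add(Function('b')(-83, E), Pow(Add(-22651, -45037), -1)), Add(Function('P')(-55), 7785)) = Mul(Add(-5, Pow(Add(-22651, -45037), -1)), Add(1, 7785)) = Mul(Add(-5, Pow(-67688, -1)), 7786) = Mul(Add(-5, Rational(-1, 67688)), 7786) = Mul(Rational(-338441, 67688), 7786) = Rational(-1317550813, 33844)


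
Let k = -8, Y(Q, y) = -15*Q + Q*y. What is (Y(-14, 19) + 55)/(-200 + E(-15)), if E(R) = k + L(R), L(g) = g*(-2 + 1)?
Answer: 1/193 ≈ 0.0051813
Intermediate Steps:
L(g) = -g (L(g) = g*(-1) = -g)
E(R) = -8 - R
(Y(-14, 19) + 55)/(-200 + E(-15)) = (-14*(-15 + 19) + 55)/(-200 + (-8 - 1*(-15))) = (-14*4 + 55)/(-200 + (-8 + 15)) = (-56 + 55)/(-200 + 7) = -1/(-193) = -1*(-1/193) = 1/193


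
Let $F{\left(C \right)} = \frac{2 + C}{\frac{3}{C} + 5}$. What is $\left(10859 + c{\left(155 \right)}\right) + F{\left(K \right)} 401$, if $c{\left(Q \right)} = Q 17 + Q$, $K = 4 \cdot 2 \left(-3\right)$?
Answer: $\frac{461735}{39} \approx 11839.0$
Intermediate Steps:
$K = -24$ ($K = 8 \left(-3\right) = -24$)
$c{\left(Q \right)} = 18 Q$ ($c{\left(Q \right)} = 17 Q + Q = 18 Q$)
$F{\left(C \right)} = \frac{2 + C}{5 + \frac{3}{C}}$
$\left(10859 + c{\left(155 \right)}\right) + F{\left(K \right)} 401 = \left(10859 + 18 \cdot 155\right) + - \frac{24 \left(2 - 24\right)}{3 + 5 \left(-24\right)} 401 = \left(10859 + 2790\right) + \left(-24\right) \frac{1}{3 - 120} \left(-22\right) 401 = 13649 + \left(-24\right) \frac{1}{-117} \left(-22\right) 401 = 13649 + \left(-24\right) \left(- \frac{1}{117}\right) \left(-22\right) 401 = 13649 - \frac{70576}{39} = \frac{461735}{39}$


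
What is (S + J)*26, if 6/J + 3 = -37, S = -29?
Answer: -7579/10 ≈ -757.90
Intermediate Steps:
J = -3/20 (J = 6/(-3 - 37) = 6/(-40) = 6*(-1/40) = -3/20 ≈ -0.15000)
(S + J)*26 = (-29 - 3/20)*26 = -583/20*26 = -7579/10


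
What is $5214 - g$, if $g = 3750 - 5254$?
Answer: $6718$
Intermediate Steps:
$g = -1504$
$5214 - g = 5214 - -1504 = 5214 + 1504 = 6718$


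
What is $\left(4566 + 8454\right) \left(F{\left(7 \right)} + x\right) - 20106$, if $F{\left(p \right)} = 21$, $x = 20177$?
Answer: $262957854$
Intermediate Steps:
$\left(4566 + 8454\right) \left(F{\left(7 \right)} + x\right) - 20106 = \left(4566 + 8454\right) \left(21 + 20177\right) - 20106 = 13020 \cdot 20198 - 20106 = 262977960 - 20106 = 262957854$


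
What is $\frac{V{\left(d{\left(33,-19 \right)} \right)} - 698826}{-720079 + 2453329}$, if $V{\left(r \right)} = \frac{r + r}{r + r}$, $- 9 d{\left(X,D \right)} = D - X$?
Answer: $- \frac{27953}{69330} \approx -0.40319$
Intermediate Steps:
$d{\left(X,D \right)} = - \frac{D}{9} + \frac{X}{9}$ ($d{\left(X,D \right)} = - \frac{D - X}{9} = - \frac{D}{9} + \frac{X}{9}$)
$V{\left(r \right)} = 1$ ($V{\left(r \right)} = \frac{2 r}{2 r} = 2 r \frac{1}{2 r} = 1$)
$\frac{V{\left(d{\left(33,-19 \right)} \right)} - 698826}{-720079 + 2453329} = \frac{1 - 698826}{-720079 + 2453329} = - \frac{698825}{1733250} = \left(-698825\right) \frac{1}{1733250} = - \frac{27953}{69330}$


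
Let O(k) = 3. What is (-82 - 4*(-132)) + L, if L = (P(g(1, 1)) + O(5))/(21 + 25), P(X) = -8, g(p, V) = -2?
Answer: 20511/46 ≈ 445.89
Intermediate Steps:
L = -5/46 (L = (-8 + 3)/(21 + 25) = -5/46 ≈ -0.10870)
(-82 - 4*(-132)) + L = (-82 - 4*(-132)) - 5/46 = (-82 + 528) - 5/46 = 446 - 5/46 = 20511/46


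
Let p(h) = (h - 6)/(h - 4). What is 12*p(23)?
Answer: 204/19 ≈ 10.737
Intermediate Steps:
p(h) = (-6 + h)/(-4 + h)
12*p(23) = 12*((-6 + 23)/(-4 + 23)) = 12*(17/19) = 204/19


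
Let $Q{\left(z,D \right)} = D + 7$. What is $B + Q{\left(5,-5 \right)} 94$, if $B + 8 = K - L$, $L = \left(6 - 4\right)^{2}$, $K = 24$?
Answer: $200$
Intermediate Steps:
$Q{\left(z,D \right)} = 7 + D$
$L = 4$ ($L = 2^{2} = 4$)
$B = 12$ ($B = -8 + \left(24 - 4\right) = -8 + 20 = 12$)
$B + Q{\left(5,-5 \right)} 94 = 12 + \left(7 - 5\right) 94 = 12 + 2 \cdot 94 = 12 + 188 = 200$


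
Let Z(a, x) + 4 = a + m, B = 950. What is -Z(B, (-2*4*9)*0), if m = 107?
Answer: -1053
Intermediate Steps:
Z(a, x) = 103 + a (Z(a, x) = -4 + (a + 107) = -4 + (107 + a) = 103 + a)
-Z(B, (-2*4*9)*0) = -(103 + 950) = -1*1053 = -1053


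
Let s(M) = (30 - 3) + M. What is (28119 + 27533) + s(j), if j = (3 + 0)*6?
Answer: 55697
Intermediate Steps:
j = 18 (j = 3*6 = 18)
s(M) = 27 + M
(28119 + 27533) + s(j) = (28119 + 27533) + (27 + 18) = 55652 + 45 = 55697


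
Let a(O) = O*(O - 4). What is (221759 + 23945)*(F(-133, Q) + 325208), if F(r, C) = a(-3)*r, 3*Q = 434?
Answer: 79218655160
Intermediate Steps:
Q = 434/3 (Q = (1/3)*434 = 434/3 ≈ 144.67)
a(O) = O*(-4 + O)
F(r, C) = 21*r (F(r, C) = (-3*(-4 - 3))*r = (-3*(-7))*r = 21*r)
(221759 + 23945)*(F(-133, Q) + 325208) = (221759 + 23945)*(21*(-133) + 325208) = 245704*(-2793 + 325208) = 245704*322415 = 79218655160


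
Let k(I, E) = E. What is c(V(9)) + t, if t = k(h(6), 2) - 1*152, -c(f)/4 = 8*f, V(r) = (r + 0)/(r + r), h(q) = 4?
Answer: -166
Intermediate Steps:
V(r) = 1/2 (V(r) = r/((2*r)) = r*(1/(2*r)) = 1/2)
c(f) = -32*f
t = -150 (t = 2 - 1*152 = 2 - 152 = -150)
c(V(9)) + t = -32*1/2 - 150 = -16 - 150 = -166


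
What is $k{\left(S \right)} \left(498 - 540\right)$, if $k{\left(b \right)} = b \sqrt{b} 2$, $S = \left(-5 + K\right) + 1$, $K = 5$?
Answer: $-84$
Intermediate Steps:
$S = 1$ ($S = \left(-5 + 5\right) + 1 = 0 + 1 = 1$)
$k{\left(b \right)} = 2 b^{\frac{3}{2}}$ ($k{\left(b \right)} = b^{\frac{3}{2}} \cdot 2 = 2 b^{\frac{3}{2}}$)
$k{\left(S \right)} \left(498 - 540\right) = 2 \cdot 1^{\frac{3}{2}} \left(498 - 540\right) = 2 \cdot 1 \left(498 - 540\right) = 2 \left(-42\right) = -84$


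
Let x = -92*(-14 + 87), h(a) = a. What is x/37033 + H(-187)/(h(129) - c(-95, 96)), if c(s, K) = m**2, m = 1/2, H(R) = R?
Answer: -31159424/19071995 ≈ -1.6338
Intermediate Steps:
m = 1/2 ≈ 0.50000
x = -6716 (x = -92*73 = -6716)
c(s, K) = 1/4 (c(s, K) = (1/2)**2 = 1/4)
x/37033 + H(-187)/(h(129) - c(-95, 96)) = -6716/37033 - 187/(129 - 1*1/4) = -6716*1/37033 - 187/(129 - 1/4) = -6716/37033 - 187/515/4 = -6716/37033 - 187*4/515 = -6716/37033 - 748/515 = -31159424/19071995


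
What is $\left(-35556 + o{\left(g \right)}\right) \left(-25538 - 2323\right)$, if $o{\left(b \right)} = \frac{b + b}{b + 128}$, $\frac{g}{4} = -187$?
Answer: $\frac{153536565966}{155} \approx 9.9056 \cdot 10^{8}$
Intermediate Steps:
$g = -748$ ($g = 4 \left(-187\right) = -748$)
$o{\left(b \right)} = \frac{2 b}{128 + b}$
$\left(-35556 + o{\left(g \right)}\right) \left(-25538 - 2323\right) = \left(-35556 + 2 \left(-748\right) \frac{1}{128 - 748}\right) \left(-25538 - 2323\right) = \left(-35556 + 2 \left(-748\right) \frac{1}{-620}\right) \left(-27861\right) = \left(-35556 + 2 \left(-748\right) \left(- \frac{1}{620}\right)\right) \left(-27861\right) = \left(-35556 + \frac{374}{155}\right) \left(-27861\right) = \left(- \frac{5510806}{155}\right) \left(-27861\right) = \frac{153536565966}{155}$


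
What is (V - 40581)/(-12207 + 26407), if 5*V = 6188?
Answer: -196717/71000 ≈ -2.7707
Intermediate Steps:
V = 6188/5 (V = (⅕)*6188 = 6188/5 ≈ 1237.6)
(V - 40581)/(-12207 + 26407) = (6188/5 - 40581)/(-12207 + 26407) = -196717/5/14200 = -196717/5*1/14200 = -196717/71000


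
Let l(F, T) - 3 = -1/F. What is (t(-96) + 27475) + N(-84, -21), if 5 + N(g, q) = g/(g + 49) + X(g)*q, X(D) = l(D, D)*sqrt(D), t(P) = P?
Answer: 136882/5 - 253*I*sqrt(21)/2 ≈ 27376.0 - 579.7*I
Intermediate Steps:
l(F, T) = 3 - 1/F
X(D) = sqrt(D)*(3 - 1/D) (X(D) = (3 - 1/D)*sqrt(D) = sqrt(D)*(3 - 1/D))
N(g, q) = -5 + g/(49 + g) + q*(-1 + 3*g)/sqrt(g) (N(g, q) = -5 + (g/(g + 49) + ((-1 + 3*g)/sqrt(g))*q) = -5 + (g/(49 + g) + q*(-1 + 3*g)/sqrt(g)) = -5 + g/(49 + g) + q*(-1 + 3*g)/sqrt(g))
(t(-96) + 27475) + N(-84, -21) = (-96 + 27475) + (-490*I*sqrt(21) - 49*(-21) - (-672)*I*sqrt(21) + 3*(-21)*(-84)**2 + 146*(-84)*(-21))/(sqrt(-84)*(49 - 84)) = 27379 - I*sqrt(21)/42*(-490*I*sqrt(21) + 1029 - (-672)*I*sqrt(21) + 3*(-21)*7056 + 257544)/(-35) = 27379 - I*sqrt(21)/42*(-1/35)*(-490*I*sqrt(21) + 1029 + 672*I*sqrt(21) - 444528 + 257544) = 27379 - I*sqrt(21)/42*(-1/35)*(-185955 + 182*I*sqrt(21)) = 27379 + I*sqrt(21)*(-185955 + 182*I*sqrt(21))/1470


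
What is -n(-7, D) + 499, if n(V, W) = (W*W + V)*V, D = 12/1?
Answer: 1458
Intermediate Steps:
D = 12 (D = 12*1 = 12)
n(V, W) = V*(V + W²) (n(V, W) = (W² + V)*V = (V + W²)*V = V*(V + W²))
-n(-7, D) + 499 = -(-7)*(-7 + 12²) + 499 = -(-7)*(-7 + 144) + 499 = -(-7)*137 + 499 = -1*(-959) + 499 = 959 + 499 = 1458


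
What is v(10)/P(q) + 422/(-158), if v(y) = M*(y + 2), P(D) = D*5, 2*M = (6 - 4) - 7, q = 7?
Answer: -1951/553 ≈ -3.5280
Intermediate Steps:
M = -5/2 (M = ((6 - 4) - 7)/2 = (2 - 7)/2 = (1/2)*(-5) = -5/2 ≈ -2.5000)
P(D) = 5*D
v(y) = -5 - 5*y/2 (v(y) = -5*(y + 2)/2 = -5*(2 + y)/2 = -5 - 5*y/2)
v(10)/P(q) + 422/(-158) = (-5 - 5/2*10)/((5*7)) + 422/(-158) = (-5 - 25)/35 + 422*(-1/158) = -30*1/35 - 211/79 = -6/7 - 211/79 = -1951/553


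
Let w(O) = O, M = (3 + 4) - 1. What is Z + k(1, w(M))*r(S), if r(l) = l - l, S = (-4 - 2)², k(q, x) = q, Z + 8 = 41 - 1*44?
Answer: -11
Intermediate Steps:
Z = -11 (Z = -8 + (41 - 1*44) = -8 + (41 - 44) = -8 - 3 = -11)
M = 6 (M = 7 - 1 = 6)
S = 36 (S = (-6)² = 36)
r(l) = 0
Z + k(1, w(M))*r(S) = -11 + 1*0 = -11 + 0 = -11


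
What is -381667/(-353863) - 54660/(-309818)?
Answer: 68794729093/54816563467 ≈ 1.2550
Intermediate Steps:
-381667/(-353863) - 54660/(-309818) = -381667*(-1/353863) - 54660*(-1/309818) = 381667/353863 + 27330/154909 = 68794729093/54816563467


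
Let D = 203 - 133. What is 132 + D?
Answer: 202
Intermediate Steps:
D = 70
132 + D = 132 + 70 = 202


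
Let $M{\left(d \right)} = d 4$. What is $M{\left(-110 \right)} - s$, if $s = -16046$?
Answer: $15606$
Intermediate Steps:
$M{\left(d \right)} = 4 d$
$M{\left(-110 \right)} - s = 4 \left(-110\right) - -16046 = -440 + 16046 = 15606$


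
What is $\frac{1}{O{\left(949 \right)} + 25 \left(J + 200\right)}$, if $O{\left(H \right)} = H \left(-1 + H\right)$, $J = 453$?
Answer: $\frac{1}{915977} \approx 1.0917 \cdot 10^{-6}$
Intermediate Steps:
$\frac{1}{O{\left(949 \right)} + 25 \left(J + 200\right)} = \frac{1}{949 \left(-1 + 949\right) + 25 \left(453 + 200\right)} = \frac{1}{949 \cdot 948 + 25 \cdot 653} = \frac{1}{899652 + 16325} = \frac{1}{915977}$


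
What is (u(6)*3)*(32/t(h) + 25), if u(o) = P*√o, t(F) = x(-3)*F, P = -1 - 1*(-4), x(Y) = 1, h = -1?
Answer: -63*√6 ≈ -154.32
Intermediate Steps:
P = 3 (P = -1 + 4 = 3)
t(F) = F (t(F) = 1*F = F)
u(o) = 3*√o
(u(6)*3)*(32/t(h) + 25) = ((3*√6)*3)*(32/(-1) + 25) = (9*√6)*(32*(-1) + 25) = (9*√6)*(-32 + 25) = (9*√6)*(-7) = -63*√6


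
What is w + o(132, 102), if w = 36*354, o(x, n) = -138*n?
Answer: -1332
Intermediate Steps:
w = 12744
w + o(132, 102) = 12744 - 138*102 = 12744 - 14076 = -1332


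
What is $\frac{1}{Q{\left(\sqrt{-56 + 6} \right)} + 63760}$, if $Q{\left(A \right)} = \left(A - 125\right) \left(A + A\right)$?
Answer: $\frac{i}{10 \left(125 \sqrt{2} + 6366 i\right)} \approx 1.5696 \cdot 10^{-5} + 4.3587 \cdot 10^{-7} i$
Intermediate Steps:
$Q{\left(A \right)} = 2 A \left(-125 + A\right)$ ($Q{\left(A \right)} = \left(-125 + A\right) 2 A = 2 A \left(-125 + A\right)$)
$\frac{1}{Q{\left(\sqrt{-56 + 6} \right)} + 63760} = \frac{1}{2 \sqrt{-56 + 6} \left(-125 + \sqrt{-56 + 6}\right) + 63760} = \frac{1}{2 \sqrt{-50} \left(-125 + \sqrt{-50}\right) + 63760} = \frac{1}{2 \cdot 5 i \sqrt{2} \left(-125 + 5 i \sqrt{2}\right) + 63760} = \frac{1}{10 i \sqrt{2} \left(-125 + 5 i \sqrt{2}\right) + 63760} = \frac{1}{63760 + 10 i \sqrt{2} \left(-125 + 5 i \sqrt{2}\right)}$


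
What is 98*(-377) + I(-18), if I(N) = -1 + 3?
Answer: -36944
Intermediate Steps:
I(N) = 2
98*(-377) + I(-18) = 98*(-377) + 2 = -36946 + 2 = -36944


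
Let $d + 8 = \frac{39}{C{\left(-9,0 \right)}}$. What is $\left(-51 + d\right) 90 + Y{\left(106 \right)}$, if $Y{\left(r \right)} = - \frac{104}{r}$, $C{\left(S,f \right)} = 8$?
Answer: $- \frac{1032913}{212} \approx -4872.2$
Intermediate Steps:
$d = - \frac{25}{8}$ ($d = -8 + \frac{39}{8} = - \frac{25}{8} \approx -3.125$)
$\left(-51 + d\right) 90 + Y{\left(106 \right)} = \left(-51 - \frac{25}{8}\right) 90 - \frac{104}{106} = \left(- \frac{433}{8}\right) 90 - \frac{52}{53} = - \frac{19485}{4} - \frac{52}{53} = - \frac{1032913}{212}$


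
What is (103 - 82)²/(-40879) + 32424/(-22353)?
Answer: -445106123/304589429 ≈ -1.4613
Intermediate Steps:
(103 - 82)²/(-40879) + 32424/(-22353) = 21²*(-1/40879) + 32424*(-1/22353) = 441*(-1/40879) - 10808/7451 = -441/40879 - 10808/7451 = -445106123/304589429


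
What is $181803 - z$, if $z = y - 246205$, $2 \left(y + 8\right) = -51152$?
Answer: $453592$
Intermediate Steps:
$y = -25584$ ($y = -8 + \frac{1}{2} \left(-51152\right) = -8 - 25576 = -25584$)
$z = -271789$ ($z = -25584 - 246205 = -271789$)
$181803 - z = 181803 - -271789 = 181803 + 271789 = 453592$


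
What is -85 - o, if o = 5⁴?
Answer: -710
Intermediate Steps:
o = 625
-85 - o = -85 - 1*625 = -85 - 625 = -710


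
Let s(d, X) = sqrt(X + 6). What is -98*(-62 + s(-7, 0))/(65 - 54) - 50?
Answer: 5526/11 - 98*sqrt(6)/11 ≈ 480.54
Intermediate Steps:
s(d, X) = sqrt(6 + X)
-98*(-62 + s(-7, 0))/(65 - 54) - 50 = -98*(-62 + sqrt(6 + 0))/(65 - 54) - 50 = -98*(-62 + sqrt(6))/11 - 50 = -98*(-62/11 + sqrt(6)/11) - 50 = (6076/11 - 98*sqrt(6)/11) - 50 = 5526/11 - 98*sqrt(6)/11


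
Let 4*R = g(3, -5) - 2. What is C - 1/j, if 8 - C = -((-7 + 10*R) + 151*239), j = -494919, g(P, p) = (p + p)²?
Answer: 17982881866/494919 ≈ 36335.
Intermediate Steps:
g(P, p) = 4*p² (g(P, p) = (2*p)² = 4*p²)
R = 49/2 (R = (4*(-5)² - 2)/4 = (4*25 - 2)/4 = (100 - 2)/4 = (¼)*98 = 49/2 ≈ 24.500)
C = 36335 (C = 8 - (-1)*((-7 + 10*(49/2)) + 151*239) = 8 - (-1)*((-7 + 245) + 36089) = 8 - (-1)*(238 + 36089) = 8 - (-1)*36327 = 8 - 1*(-36327) = 8 + 36327 = 36335)
C - 1/j = 36335 - 1/(-494919) = 36335 - 1*(-1/494919) = 36335 + 1/494919 = 17982881866/494919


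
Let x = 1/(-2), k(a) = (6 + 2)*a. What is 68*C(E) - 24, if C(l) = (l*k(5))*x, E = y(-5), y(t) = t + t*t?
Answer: -27224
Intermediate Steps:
k(a) = 8*a
y(t) = t + t²
E = 20 (E = -5*(1 - 5) = -5*(-4) = 20)
x = -½ ≈ -0.50000
C(l) = -20*l (C(l) = (l*(8*5))*(-½) = (l*40)*(-½) = (40*l)*(-½) = -20*l)
68*C(E) - 24 = 68*(-20*20) - 24 = 68*(-400) - 24 = -27200 - 24 = -27224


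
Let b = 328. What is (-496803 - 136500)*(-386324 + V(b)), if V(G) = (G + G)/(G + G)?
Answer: 244659514869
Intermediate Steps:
V(G) = 1 (V(G) = (2*G)/((2*G)) = (2*G)*(1/(2*G)) = 1)
(-496803 - 136500)*(-386324 + V(b)) = (-496803 - 136500)*(-386324 + 1) = -633303*(-386323) = 244659514869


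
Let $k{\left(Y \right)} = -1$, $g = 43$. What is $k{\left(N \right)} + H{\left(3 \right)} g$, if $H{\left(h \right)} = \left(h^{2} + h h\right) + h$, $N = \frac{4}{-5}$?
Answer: $902$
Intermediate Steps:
$N = - \frac{4}{5}$ ($N = 4 \left(- \frac{1}{5}\right) = - \frac{4}{5} \approx -0.8$)
$H{\left(h \right)} = h + 2 h^{2}$ ($H{\left(h \right)} = \left(h^{2} + h^{2}\right) + h = 2 h^{2} + h = h + 2 h^{2}$)
$k{\left(N \right)} + H{\left(3 \right)} g = -1 + 3 \left(1 + 2 \cdot 3\right) 43 = -1 + 3 \left(1 + 6\right) 43 = -1 + 3 \cdot 7 \cdot 43 = -1 + 21 \cdot 43 = -1 + 903 = 902$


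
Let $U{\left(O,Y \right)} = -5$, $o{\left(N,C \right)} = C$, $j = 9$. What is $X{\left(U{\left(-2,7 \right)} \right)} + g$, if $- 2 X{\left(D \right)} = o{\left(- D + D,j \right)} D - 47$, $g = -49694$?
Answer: $-49648$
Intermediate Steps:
$X{\left(D \right)} = \frac{47}{2} - \frac{9 D}{2}$ ($X{\left(D \right)} = - \frac{9 D - 47}{2} = - \frac{-47 + 9 D}{2} = \frac{47}{2} - \frac{9 D}{2}$)
$X{\left(U{\left(-2,7 \right)} \right)} + g = \left(\frac{47}{2} - - \frac{45}{2}\right) - 49694 = \left(\frac{47}{2} + \frac{45}{2}\right) - 49694 = 46 - 49694 = -49648$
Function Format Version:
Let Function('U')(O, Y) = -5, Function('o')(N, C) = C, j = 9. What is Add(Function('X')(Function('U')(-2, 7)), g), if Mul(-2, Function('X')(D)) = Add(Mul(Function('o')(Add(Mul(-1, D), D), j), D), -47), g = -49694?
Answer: -49648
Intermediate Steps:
Function('X')(D) = Add(Rational(47, 2), Mul(Rational(-9, 2), D)) (Function('X')(D) = Mul(Rational(-1, 2), Add(Mul(9, D), -47)) = Mul(Rational(-1, 2), Add(-47, Mul(9, D))) = Add(Rational(47, 2), Mul(Rational(-9, 2), D)))
Add(Function('X')(Function('U')(-2, 7)), g) = Add(Add(Rational(47, 2), Mul(Rational(-9, 2), -5)), -49694) = Add(Add(Rational(47, 2), Rational(45, 2)), -49694) = Add(46, -49694) = -49648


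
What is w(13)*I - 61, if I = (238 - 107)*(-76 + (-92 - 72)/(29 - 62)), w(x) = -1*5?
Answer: 1533307/33 ≈ 46464.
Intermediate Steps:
w(x) = -5
I = -307064/33 (I = 131*(-76 - 164/(-33)) = 131*(-76 - 164*(-1/33)) = 131*(-76 + 164/33) = 131*(-2344/33) = -307064/33 ≈ -9305.0)
w(13)*I - 61 = -5*(-307064/33) - 61 = 1535320/33 - 61 = 1533307/33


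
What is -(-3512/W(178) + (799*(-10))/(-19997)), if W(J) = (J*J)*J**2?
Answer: -1002612232497/2509313186554 ≈ -0.39956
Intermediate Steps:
W(J) = J**4 (W(J) = J**2*J**2 = J**4)
-(-3512/W(178) + (799*(-10))/(-19997)) = -(-3512/(178**4) + (799*(-10))/(-19997)) = -(-3512/1003875856 - 7990*(-1/19997)) = -(-3512*1/1003875856 + 7990/19997) = -(-439/125484482 + 7990/19997) = -1*1002612232497/2509313186554 = -1002612232497/2509313186554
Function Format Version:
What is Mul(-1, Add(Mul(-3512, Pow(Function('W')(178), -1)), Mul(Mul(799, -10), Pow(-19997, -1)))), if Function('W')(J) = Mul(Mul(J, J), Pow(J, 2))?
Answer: Rational(-1002612232497, 2509313186554) ≈ -0.39956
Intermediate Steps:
Function('W')(J) = Pow(J, 4) (Function('W')(J) = Mul(Pow(J, 2), Pow(J, 2)) = Pow(J, 4))
Mul(-1, Add(Mul(-3512, Pow(Function('W')(178), -1)), Mul(Mul(799, -10), Pow(-19997, -1)))) = Mul(-1, Add(Mul(-3512, Pow(Pow(178, 4), -1)), Mul(Mul(799, -10), Pow(-19997, -1)))) = Mul(-1, Add(Mul(-3512, Pow(1003875856, -1)), Mul(-7990, Rational(-1, 19997)))) = Mul(-1, Add(Mul(-3512, Rational(1, 1003875856)), Rational(7990, 19997))) = Mul(-1, Add(Rational(-439, 125484482), Rational(7990, 19997))) = Mul(-1, Rational(1002612232497, 2509313186554)) = Rational(-1002612232497, 2509313186554)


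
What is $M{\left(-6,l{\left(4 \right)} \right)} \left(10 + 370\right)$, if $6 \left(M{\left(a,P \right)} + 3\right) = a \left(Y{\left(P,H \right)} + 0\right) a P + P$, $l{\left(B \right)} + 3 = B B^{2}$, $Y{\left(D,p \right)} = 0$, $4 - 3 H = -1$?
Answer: $\frac{8170}{3} \approx 2723.3$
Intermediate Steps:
$H = \frac{5}{3}$ ($H = \frac{4}{3} - - \frac{1}{3} = \frac{4}{3} + \frac{1}{3} = \frac{5}{3} \approx 1.6667$)
$l{\left(B \right)} = -3 + B^{3}$ ($l{\left(B \right)} = -3 + B B^{2} = -3 + B^{3}$)
$M{\left(a,P \right)} = -3 + \frac{P}{6}$ ($M{\left(a,P \right)} = -3 + \frac{a \left(0 + 0\right) a P + P}{6} = -3 + \frac{a 0 a P + P}{6} = -3 + \frac{0 a P + P}{6} = -3 + \frac{0 P + P}{6} = -3 + \frac{0 + P}{6} = -3 + \frac{P}{6}$)
$M{\left(-6,l{\left(4 \right)} \right)} \left(10 + 370\right) = \left(-3 + \frac{-3 + 4^{3}}{6}\right) \left(10 + 370\right) = \left(-3 + \frac{-3 + 64}{6}\right) 380 = \left(-3 + \frac{1}{6} \cdot 61\right) 380 = \left(-3 + \frac{61}{6}\right) 380 = \frac{43}{6} \cdot 380 = \frac{8170}{3}$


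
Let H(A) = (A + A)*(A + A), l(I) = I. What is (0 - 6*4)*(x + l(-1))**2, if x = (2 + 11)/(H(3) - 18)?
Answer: -50/27 ≈ -1.8519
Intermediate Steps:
H(A) = 4*A**2 (H(A) = (2*A)*(2*A) = 4*A**2)
x = 13/18 (x = (2 + 11)/(4*3**2 - 18) = 13/(4*9 - 18) = 13/(36 - 18) = 13/18 ≈ 0.72222)
(0 - 6*4)*(x + l(-1))**2 = (0 - 6*4)*(13/18 - 1)**2 = (0 - 24)*(-5/18)**2 = -24*25/324 = -50/27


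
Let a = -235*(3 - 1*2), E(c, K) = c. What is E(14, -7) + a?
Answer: -221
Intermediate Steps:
a = -235 (a = -235*(3 - 2) = -235*1 = -235)
E(14, -7) + a = 14 - 235 = -221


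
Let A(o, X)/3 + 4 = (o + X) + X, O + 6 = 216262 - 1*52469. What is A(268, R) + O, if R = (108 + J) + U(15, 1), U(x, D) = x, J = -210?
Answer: 164057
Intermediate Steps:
R = -87 (R = (108 - 210) + 15 = -102 + 15 = -87)
O = 163787 (O = -6 + (216262 - 1*52469) = -6 + (216262 - 52469) = -6 + 163793 = 163787)
A(o, X) = -12 + 3*o + 6*X (A(o, X) = -12 + 3*((o + X) + X) = -12 + 3*((X + o) + X) = -12 + 3*(o + 2*X) = -12 + (3*o + 6*X) = -12 + 3*o + 6*X)
A(268, R) + O = (-12 + 3*268 + 6*(-87)) + 163787 = (-12 + 804 - 522) + 163787 = 270 + 163787 = 164057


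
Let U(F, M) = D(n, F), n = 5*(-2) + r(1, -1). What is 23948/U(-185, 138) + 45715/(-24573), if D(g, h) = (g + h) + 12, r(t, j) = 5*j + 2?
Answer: -99496199/761763 ≈ -130.61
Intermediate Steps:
r(t, j) = 2 + 5*j
n = -13 (n = 5*(-2) + (2 + 5*(-1)) = -10 + (2 - 5) = -10 - 3 = -13)
D(g, h) = 12 + g + h
U(F, M) = -1 + F (U(F, M) = 12 - 13 + F = -1 + F)
23948/U(-185, 138) + 45715/(-24573) = 23948/(-1 - 185) + 45715/(-24573) = 23948/(-186) + 45715*(-1/24573) = 23948*(-1/186) - 45715/24573 = -11974/93 - 45715/24573 = -99496199/761763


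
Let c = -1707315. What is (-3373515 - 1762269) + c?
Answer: -6843099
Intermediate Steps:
(-3373515 - 1762269) + c = (-3373515 - 1762269) - 1707315 = -5135784 - 1707315 = -6843099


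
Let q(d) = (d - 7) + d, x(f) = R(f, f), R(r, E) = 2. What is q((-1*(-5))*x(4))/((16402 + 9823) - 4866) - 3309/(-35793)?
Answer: 1824160/19602633 ≈ 0.093057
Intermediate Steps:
x(f) = 2
q(d) = -7 + 2*d (q(d) = (-7 + d) + d = -7 + 2*d)
q((-1*(-5))*x(4))/((16402 + 9823) - 4866) - 3309/(-35793) = (-7 + 2*(-1*(-5)*2))/((16402 + 9823) - 4866) - 3309/(-35793) = (-7 + 2*(5*2))/(26225 - 4866) - 3309*(-1/35793) = (-7 + 2*10)/21359 + 1103/11931 = (-7 + 20)*(1/21359) + 1103/11931 = 13*(1/21359) + 1103/11931 = 1/1643 + 1103/11931 = 1824160/19602633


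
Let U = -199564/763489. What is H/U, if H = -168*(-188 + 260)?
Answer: 2308790736/49891 ≈ 46277.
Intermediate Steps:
U = -199564/763489 (U = -199564*1/763489 = -199564/763489 ≈ -0.26138)
H = -12096 (H = -168*72 = -12096)
H/U = -12096/(-199564/763489) = -12096*(-763489/199564) = 2308790736/49891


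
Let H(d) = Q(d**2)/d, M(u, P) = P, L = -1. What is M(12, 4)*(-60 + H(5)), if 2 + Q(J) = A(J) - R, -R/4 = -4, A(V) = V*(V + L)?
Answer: 1128/5 ≈ 225.60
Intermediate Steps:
A(V) = V*(-1 + V) (A(V) = V*(V - 1) = V*(-1 + V))
R = 16 (R = -4*(-4) = 16)
Q(J) = -18 + J*(-1 + J) (Q(J) = -2 + (J*(-1 + J) - 1*16) = -2 + (J*(-1 + J) - 16) = -2 + (-16 + J*(-1 + J)) = -18 + J*(-1 + J))
H(d) = (-18 + d**2*(-1 + d**2))/d
M(12, 4)*(-60 + H(5)) = 4*(-60 + (5**3 - 1*5 - 18/5)) = 4*(-60 + (125 - 5 - 18*1/5)) = 4*(-60 + (125 - 5 - 18/5)) = 4*(-60 + 582/5) = 4*(282/5) = 1128/5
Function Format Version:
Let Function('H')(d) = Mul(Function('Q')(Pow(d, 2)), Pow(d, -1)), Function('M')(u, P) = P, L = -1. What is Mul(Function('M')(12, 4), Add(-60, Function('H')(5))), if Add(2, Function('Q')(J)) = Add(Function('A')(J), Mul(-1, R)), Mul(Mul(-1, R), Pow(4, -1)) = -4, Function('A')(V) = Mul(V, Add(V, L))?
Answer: Rational(1128, 5) ≈ 225.60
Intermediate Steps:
Function('A')(V) = Mul(V, Add(-1, V)) (Function('A')(V) = Mul(V, Add(V, -1)) = Mul(V, Add(-1, V)))
R = 16 (R = Mul(-4, -4) = 16)
Function('Q')(J) = Add(-18, Mul(J, Add(-1, J))) (Function('Q')(J) = Add(-2, Add(Mul(J, Add(-1, J)), Mul(-1, 16))) = Add(-2, Add(Mul(J, Add(-1, J)), -16)) = Add(-2, Add(-16, Mul(J, Add(-1, J)))) = Add(-18, Mul(J, Add(-1, J))))
Function('H')(d) = Mul(Pow(d, -1), Add(-18, Mul(Pow(d, 2), Add(-1, Pow(d, 2))))) (Function('H')(d) = Mul(Add(-18, Mul(Pow(d, 2), Add(-1, Pow(d, 2)))), Pow(d, -1)) = Mul(Pow(d, -1), Add(-18, Mul(Pow(d, 2), Add(-1, Pow(d, 2))))))
Mul(Function('M')(12, 4), Add(-60, Function('H')(5))) = Mul(4, Add(-60, Add(Pow(5, 3), Mul(-1, 5), Mul(-18, Pow(5, -1))))) = Mul(4, Add(-60, Add(125, -5, Mul(-18, Rational(1, 5))))) = Mul(4, Add(-60, Add(125, -5, Rational(-18, 5)))) = Mul(4, Add(-60, Rational(582, 5))) = Mul(4, Rational(282, 5)) = Rational(1128, 5)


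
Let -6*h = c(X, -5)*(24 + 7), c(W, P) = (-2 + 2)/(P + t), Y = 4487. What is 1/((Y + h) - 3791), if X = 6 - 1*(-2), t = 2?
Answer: 1/696 ≈ 0.0014368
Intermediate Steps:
X = 8 (X = 6 + 2 = 8)
c(W, P) = 0 (c(W, P) = (-2 + 2)/(P + 2) = 0/(2 + P) = 0)
h = 0 (h = -0*(24 + 7) = -0*31 = -⅙*0 = 0)
1/((Y + h) - 3791) = 1/((4487 + 0) - 3791) = 1/(4487 - 3791) = 1/696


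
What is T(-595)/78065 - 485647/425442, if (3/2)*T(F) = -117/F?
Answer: -102070708069/89417272350 ≈ -1.1415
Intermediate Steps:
T(F) = -78/F (T(F) = 2*(-117/F)/3 = -78/F)
T(-595)/78065 - 485647/425442 = -78/(-595)/78065 - 485647/425442 = -78*(-1/595)*(1/78065) - 485647*1/425442 = (78/595)*(1/78065) - 485647/425442 = 6/3572975 - 485647/425442 = -102070708069/89417272350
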